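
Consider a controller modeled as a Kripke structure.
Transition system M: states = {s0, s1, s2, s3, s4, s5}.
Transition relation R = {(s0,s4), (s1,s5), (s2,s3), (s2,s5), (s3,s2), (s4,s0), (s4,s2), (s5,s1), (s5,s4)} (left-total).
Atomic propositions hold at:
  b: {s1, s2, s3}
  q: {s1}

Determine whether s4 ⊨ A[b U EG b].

EG b: greatest fixpoint, start Z0 = {s1, s2, s3}, keep only states in Sat with some successor in Z. Z1 = {s2, s3}; fixed.
Sat(EG b) = {s2, s3}
A[b U EG b]: least fixpoint, start Z0 = Sat(EG b) = {s2, s3}, add states in Sat(b) with every successor in Z. Already a fixed point.
Sat(A[b U EG b]) = {s2, s3}
s4 ∉ Sat(A[b U EG b]) = {s2, s3}, so the formula does not hold at s4.

No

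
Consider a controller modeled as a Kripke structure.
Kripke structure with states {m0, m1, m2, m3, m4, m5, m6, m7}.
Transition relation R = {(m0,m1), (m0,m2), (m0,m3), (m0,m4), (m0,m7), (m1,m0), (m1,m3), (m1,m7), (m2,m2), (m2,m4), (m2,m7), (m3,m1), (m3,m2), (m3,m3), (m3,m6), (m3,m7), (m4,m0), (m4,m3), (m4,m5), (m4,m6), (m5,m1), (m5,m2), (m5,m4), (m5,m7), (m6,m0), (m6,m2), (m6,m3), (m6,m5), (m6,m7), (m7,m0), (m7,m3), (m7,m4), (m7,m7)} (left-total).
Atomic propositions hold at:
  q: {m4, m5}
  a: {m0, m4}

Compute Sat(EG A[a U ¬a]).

Sat(¬a) = {m1, m2, m3, m5, m6, m7}
A[a U ¬a]: least fixpoint, start Z0 = Sat(¬a) = {m1, m2, m3, m5, m6, m7}, add states in Sat(a) with every successor in Z. Already a fixed point.
Sat(A[a U ¬a]) = {m1, m2, m3, m5, m6, m7}
EG A[a U ¬a]: greatest fixpoint, start Z0 = {m1, m2, m3, m5, m6, m7}, keep only states in Sat with some successor in Z. Already a fixed point.
Sat(EG A[a U ¬a]) = {m1, m2, m3, m5, m6, m7}

{m1, m2, m3, m5, m6, m7}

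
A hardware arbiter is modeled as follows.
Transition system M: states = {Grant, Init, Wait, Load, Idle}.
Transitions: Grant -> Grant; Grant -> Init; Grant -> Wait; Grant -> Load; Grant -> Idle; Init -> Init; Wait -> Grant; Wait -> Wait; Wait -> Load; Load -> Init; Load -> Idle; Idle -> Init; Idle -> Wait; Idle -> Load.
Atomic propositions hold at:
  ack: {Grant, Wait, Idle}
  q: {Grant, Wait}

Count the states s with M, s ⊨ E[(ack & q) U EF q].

Sat(ack & q) = {Grant, Wait}
EF q: least fixpoint, start Z0 = {Grant, Wait}, add states with some successor in Z. Z1 = {Grant, Wait, Idle}; Z2 = {Grant, Wait, Load, Idle}; fixed.
Sat(EF q) = {Grant, Wait, Load, Idle}
E[(ack & q) U EF q]: least fixpoint, start Z0 = Sat(EF q) = {Grant, Wait, Load, Idle}, add states in Sat(ack & q) with some successor in Z. Already a fixed point.
Sat(E[(ack & q) U EF q]) = {Grant, Wait, Load, Idle}
|Sat(E[(ack & q) U EF q])| = |{Grant, Wait, Load, Idle}| = 4.

4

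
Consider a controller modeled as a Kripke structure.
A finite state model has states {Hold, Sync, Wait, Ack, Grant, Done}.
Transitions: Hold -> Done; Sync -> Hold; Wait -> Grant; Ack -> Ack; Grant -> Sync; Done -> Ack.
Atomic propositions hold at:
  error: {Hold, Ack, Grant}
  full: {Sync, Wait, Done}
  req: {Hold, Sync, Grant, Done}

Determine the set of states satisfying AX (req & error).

Sat(req & error) = {Hold, Grant}
Sat(AX (req & error)) = {s : every successor in {Hold, Grant}} = {Sync, Wait}

{Sync, Wait}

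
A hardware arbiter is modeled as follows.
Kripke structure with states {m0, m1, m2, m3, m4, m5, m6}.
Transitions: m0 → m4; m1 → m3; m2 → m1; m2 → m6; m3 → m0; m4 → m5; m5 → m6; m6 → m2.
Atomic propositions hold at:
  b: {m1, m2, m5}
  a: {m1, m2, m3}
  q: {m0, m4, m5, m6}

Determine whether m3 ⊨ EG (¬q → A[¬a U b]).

No

Sat(¬q) = {m1, m2, m3}
Sat(¬a) = {m0, m4, m5, m6}
A[¬a U b]: least fixpoint, start Z0 = Sat(b) = {m1, m2, m5}, add states in Sat(¬a) with every successor in Z. Z1 = {m1, m2, m4, m5, m6}; Z2 = {m0, m1, m2, m4, m5, m6}; fixed.
Sat(A[¬a U b]) = {m0, m1, m2, m4, m5, m6}
Sat(¬q → A[¬a U b]) = {m0, m1, m2, m4, m5, m6}
EG (¬q → A[¬a U b]): greatest fixpoint, start Z0 = {m0, m1, m2, m4, m5, m6}, keep only states in Sat with some successor in Z. Z1 = {m0, m2, m4, m5, m6}; fixed.
Sat(EG (¬q → A[¬a U b])) = {m0, m2, m4, m5, m6}
m3 ∉ Sat(EG (¬q → A[¬a U b])) = {m0, m2, m4, m5, m6}, so the formula does not hold at m3.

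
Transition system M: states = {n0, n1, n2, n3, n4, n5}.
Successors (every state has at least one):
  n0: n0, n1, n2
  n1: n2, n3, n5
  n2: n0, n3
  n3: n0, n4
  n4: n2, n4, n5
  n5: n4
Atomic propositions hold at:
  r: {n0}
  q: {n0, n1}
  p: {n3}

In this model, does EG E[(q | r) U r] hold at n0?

Yes

Sat(q | r) = {n0, n1}
E[(q | r) U r]: least fixpoint, start Z0 = Sat(r) = {n0}, add states in Sat(q | r) with some successor in Z. Already a fixed point.
Sat(E[(q | r) U r]) = {n0}
EG E[(q | r) U r]: greatest fixpoint, start Z0 = {n0}, keep only states in Sat with some successor in Z. Already a fixed point.
Sat(EG E[(q | r) U r]) = {n0}
n0 ∈ Sat(EG E[(q | r) U r]) = {n0}, so the formula holds at n0.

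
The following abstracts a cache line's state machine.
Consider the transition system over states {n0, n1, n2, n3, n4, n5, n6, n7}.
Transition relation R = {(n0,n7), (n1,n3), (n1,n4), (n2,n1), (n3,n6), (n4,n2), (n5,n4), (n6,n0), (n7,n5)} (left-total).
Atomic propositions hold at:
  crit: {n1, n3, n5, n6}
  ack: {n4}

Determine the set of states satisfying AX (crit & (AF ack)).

AF ack: least fixpoint, start Z0 = {n4}, add states with every successor in Z. Z1 = {n4, n5}; Z2 = {n4, n5, n7}; Z3 = {n0, n4, n5, n7}; Z4 = {n0, n4, n5, n6, n7}; Z5 = {n0, n3, n4, n5, n6, n7}; Z6 = {n0, n1, n3, n4, n5, n6, n7}; Z7 = {n0, n1, n2, n3, n4, n5, n6, n7}; fixed.
Sat(AF ack) = {n0, n1, n2, n3, n4, n5, n6, n7}
Sat(crit & (AF ack)) = {n1, n3, n5, n6}
Sat(AX (crit & (AF ack))) = {s : every successor in {n1, n3, n5, n6}} = {n2, n3, n7}

{n2, n3, n7}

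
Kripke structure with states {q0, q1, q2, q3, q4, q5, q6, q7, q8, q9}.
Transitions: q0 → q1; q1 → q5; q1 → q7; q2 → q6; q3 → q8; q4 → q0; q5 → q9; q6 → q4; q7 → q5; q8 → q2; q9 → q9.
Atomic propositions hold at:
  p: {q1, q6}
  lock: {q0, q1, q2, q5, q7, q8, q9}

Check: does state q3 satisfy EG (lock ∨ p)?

Sat(lock ∨ p) = {q0, q1, q2, q5, q6, q7, q8, q9}
EG (lock ∨ p): greatest fixpoint, start Z0 = {q0, q1, q2, q5, q6, q7, q8, q9}, keep only states in Sat with some successor in Z. Z1 = {q0, q1, q2, q5, q7, q8, q9}; Z2 = {q0, q1, q5, q7, q8, q9}; Z3 = {q0, q1, q5, q7, q9}; fixed.
Sat(EG (lock ∨ p)) = {q0, q1, q5, q7, q9}
q3 ∉ Sat(EG (lock ∨ p)) = {q0, q1, q5, q7, q9}, so the formula does not hold at q3.

No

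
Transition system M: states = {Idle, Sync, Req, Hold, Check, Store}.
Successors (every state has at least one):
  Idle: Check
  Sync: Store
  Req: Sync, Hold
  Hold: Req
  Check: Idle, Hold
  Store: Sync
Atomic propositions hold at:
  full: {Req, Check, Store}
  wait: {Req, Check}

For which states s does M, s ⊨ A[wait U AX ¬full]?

Sat(¬full) = {Idle, Sync, Hold}
Sat(AX ¬full) = {s : every successor in {Idle, Sync, Hold}} = {Req, Check, Store}
A[wait U AX ¬full]: least fixpoint, start Z0 = Sat(AX ¬full) = {Req, Check, Store}, add states in Sat(wait) with every successor in Z. Already a fixed point.
Sat(A[wait U AX ¬full]) = {Req, Check, Store}

{Req, Check, Store}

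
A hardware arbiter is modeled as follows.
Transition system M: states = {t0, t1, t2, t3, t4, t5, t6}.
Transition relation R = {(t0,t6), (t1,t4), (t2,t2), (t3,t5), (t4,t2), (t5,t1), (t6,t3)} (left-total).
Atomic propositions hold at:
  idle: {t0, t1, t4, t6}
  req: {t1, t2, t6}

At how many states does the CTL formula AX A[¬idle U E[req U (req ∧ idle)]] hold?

Sat(¬idle) = {t2, t3, t5}
Sat(req ∧ idle) = {t1, t6}
E[req U (req ∧ idle)]: least fixpoint, start Z0 = Sat((req ∧ idle)) = {t1, t6}, add states in Sat(req) with some successor in Z. Already a fixed point.
Sat(E[req U (req ∧ idle)]) = {t1, t6}
A[¬idle U E[req U (req ∧ idle)]]: least fixpoint, start Z0 = Sat(E[req U (req ∧ idle)]) = {t1, t6}, add states in Sat(¬idle) with every successor in Z. Z1 = {t1, t5, t6}; Z2 = {t1, t3, t5, t6}; fixed.
Sat(A[¬idle U E[req U (req ∧ idle)]]) = {t1, t3, t5, t6}
Sat(AX A[¬idle U E[req U (req ∧ idle)]]) = {s : every successor in {t1, t3, t5, t6}} = {t0, t3, t5, t6}
|Sat(AX A[¬idle U E[req U (req ∧ idle)]])| = |{t0, t3, t5, t6}| = 4.

4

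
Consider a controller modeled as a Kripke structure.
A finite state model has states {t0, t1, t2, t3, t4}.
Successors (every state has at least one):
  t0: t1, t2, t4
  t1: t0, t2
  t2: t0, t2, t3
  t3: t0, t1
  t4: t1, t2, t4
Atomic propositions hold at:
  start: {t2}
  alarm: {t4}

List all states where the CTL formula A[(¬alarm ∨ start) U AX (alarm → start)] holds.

Sat(¬alarm) = {t0, t1, t2, t3}
Sat(¬alarm ∨ start) = {t0, t1, t2, t3}
Sat(alarm → start) = {t0, t1, t2, t3}
Sat(AX (alarm → start)) = {s : every successor in {t0, t1, t2, t3}} = {t1, t2, t3}
A[(¬alarm ∨ start) U AX (alarm → start)]: least fixpoint, start Z0 = Sat(AX (alarm → start)) = {t1, t2, t3}, add states in Sat(¬alarm ∨ start) with every successor in Z. Already a fixed point.
Sat(A[(¬alarm ∨ start) U AX (alarm → start)]) = {t1, t2, t3}

{t1, t2, t3}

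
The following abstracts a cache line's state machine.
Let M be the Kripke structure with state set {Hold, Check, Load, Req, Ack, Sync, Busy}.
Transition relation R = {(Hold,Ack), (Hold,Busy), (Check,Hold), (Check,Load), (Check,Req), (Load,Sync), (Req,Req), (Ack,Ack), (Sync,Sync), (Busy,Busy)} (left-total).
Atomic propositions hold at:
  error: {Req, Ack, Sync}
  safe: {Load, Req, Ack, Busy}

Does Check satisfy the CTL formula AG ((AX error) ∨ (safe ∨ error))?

No

Sat(AX error) = {s : every successor in {Req, Ack, Sync}} = {Load, Req, Ack, Sync}
Sat(safe ∨ error) = {Load, Req, Ack, Sync, Busy}
Sat((AX error) ∨ (safe ∨ error)) = {Load, Req, Ack, Sync, Busy}
AG ((AX error) ∨ (safe ∨ error)): greatest fixpoint, start Z0 = {Load, Req, Ack, Sync, Busy}, keep only states in Sat with every successor in Z. Already a fixed point.
Sat(AG ((AX error) ∨ (safe ∨ error))) = {Load, Req, Ack, Sync, Busy}
Check ∉ Sat(AG ((AX error) ∨ (safe ∨ error))) = {Load, Req, Ack, Sync, Busy}, so the formula does not hold at Check.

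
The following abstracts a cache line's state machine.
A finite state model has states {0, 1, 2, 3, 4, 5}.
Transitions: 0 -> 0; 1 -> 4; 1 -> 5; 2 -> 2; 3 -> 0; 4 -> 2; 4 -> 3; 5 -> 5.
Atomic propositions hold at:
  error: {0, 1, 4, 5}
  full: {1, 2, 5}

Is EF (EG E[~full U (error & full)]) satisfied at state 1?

Sat(~full) = {0, 3, 4}
Sat(error & full) = {1, 5}
E[~full U (error & full)]: least fixpoint, start Z0 = Sat((error & full)) = {1, 5}, add states in Sat(~full) with some successor in Z. Already a fixed point.
Sat(E[~full U (error & full)]) = {1, 5}
EG E[~full U (error & full)]: greatest fixpoint, start Z0 = {1, 5}, keep only states in Sat with some successor in Z. Already a fixed point.
Sat(EG E[~full U (error & full)]) = {1, 5}
EF (EG E[~full U (error & full)]): least fixpoint, start Z0 = {1, 5}, add states with some successor in Z. Already a fixed point.
Sat(EF (EG E[~full U (error & full)])) = {1, 5}
1 ∈ Sat(EF (EG E[~full U (error & full)])) = {1, 5}, so the formula holds at 1.

Yes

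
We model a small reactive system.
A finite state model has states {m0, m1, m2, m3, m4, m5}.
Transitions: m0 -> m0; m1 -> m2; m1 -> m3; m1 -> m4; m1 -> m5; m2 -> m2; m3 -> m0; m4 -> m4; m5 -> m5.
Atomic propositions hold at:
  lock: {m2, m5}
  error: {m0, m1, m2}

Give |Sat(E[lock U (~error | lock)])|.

4

Sat(~error) = {m3, m4, m5}
Sat(~error | lock) = {m2, m3, m4, m5}
E[lock U (~error | lock)]: least fixpoint, start Z0 = Sat((~error | lock)) = {m2, m3, m4, m5}, add states in Sat(lock) with some successor in Z. Already a fixed point.
Sat(E[lock U (~error | lock)]) = {m2, m3, m4, m5}
|Sat(E[lock U (~error | lock)])| = |{m2, m3, m4, m5}| = 4.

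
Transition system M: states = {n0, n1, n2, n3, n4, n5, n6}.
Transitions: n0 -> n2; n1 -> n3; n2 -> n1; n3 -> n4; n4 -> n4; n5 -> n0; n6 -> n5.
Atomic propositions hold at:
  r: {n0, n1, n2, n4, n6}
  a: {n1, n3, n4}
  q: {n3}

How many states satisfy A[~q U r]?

6

Sat(~q) = {n0, n1, n2, n4, n5, n6}
A[~q U r]: least fixpoint, start Z0 = Sat(r) = {n0, n1, n2, n4, n6}, add states in Sat(~q) with every successor in Z. Z1 = {n0, n1, n2, n4, n5, n6}; fixed.
Sat(A[~q U r]) = {n0, n1, n2, n4, n5, n6}
|Sat(A[~q U r])| = |{n0, n1, n2, n4, n5, n6}| = 6.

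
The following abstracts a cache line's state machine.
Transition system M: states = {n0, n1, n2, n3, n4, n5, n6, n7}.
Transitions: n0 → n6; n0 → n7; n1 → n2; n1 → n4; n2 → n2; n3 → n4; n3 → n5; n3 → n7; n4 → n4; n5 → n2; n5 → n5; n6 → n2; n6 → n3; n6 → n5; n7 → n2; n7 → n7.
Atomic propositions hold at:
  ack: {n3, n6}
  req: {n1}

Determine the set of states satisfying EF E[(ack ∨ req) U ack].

{n0, n3, n6}

Sat(ack ∨ req) = {n1, n3, n6}
E[(ack ∨ req) U ack]: least fixpoint, start Z0 = Sat(ack) = {n3, n6}, add states in Sat(ack ∨ req) with some successor in Z. Already a fixed point.
Sat(E[(ack ∨ req) U ack]) = {n3, n6}
EF E[(ack ∨ req) U ack]: least fixpoint, start Z0 = {n3, n6}, add states with some successor in Z. Z1 = {n0, n3, n6}; fixed.
Sat(EF E[(ack ∨ req) U ack]) = {n0, n3, n6}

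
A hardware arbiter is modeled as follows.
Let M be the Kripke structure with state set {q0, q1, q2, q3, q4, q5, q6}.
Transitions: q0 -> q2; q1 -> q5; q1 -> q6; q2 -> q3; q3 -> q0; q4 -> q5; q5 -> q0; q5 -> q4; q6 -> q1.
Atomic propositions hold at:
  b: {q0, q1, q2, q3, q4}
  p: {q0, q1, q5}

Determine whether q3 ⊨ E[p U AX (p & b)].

Sat(p & b) = {q0, q1}
Sat(AX (p & b)) = {s : every successor in {q0, q1}} = {q3, q6}
E[p U AX (p & b)]: least fixpoint, start Z0 = Sat(AX (p & b)) = {q3, q6}, add states in Sat(p) with some successor in Z. Z1 = {q1, q3, q6}; fixed.
Sat(E[p U AX (p & b)]) = {q1, q3, q6}
q3 ∈ Sat(E[p U AX (p & b)]) = {q1, q3, q6}, so the formula holds at q3.

Yes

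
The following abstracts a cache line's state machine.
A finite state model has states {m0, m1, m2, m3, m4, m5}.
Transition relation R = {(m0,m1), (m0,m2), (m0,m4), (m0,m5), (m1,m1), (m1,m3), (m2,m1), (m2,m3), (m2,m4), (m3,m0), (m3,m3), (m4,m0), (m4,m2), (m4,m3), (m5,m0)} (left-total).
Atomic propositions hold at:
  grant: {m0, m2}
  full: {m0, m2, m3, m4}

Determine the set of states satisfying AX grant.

Sat(AX grant) = {s : every successor in {m0, m2}} = {m5}

{m5}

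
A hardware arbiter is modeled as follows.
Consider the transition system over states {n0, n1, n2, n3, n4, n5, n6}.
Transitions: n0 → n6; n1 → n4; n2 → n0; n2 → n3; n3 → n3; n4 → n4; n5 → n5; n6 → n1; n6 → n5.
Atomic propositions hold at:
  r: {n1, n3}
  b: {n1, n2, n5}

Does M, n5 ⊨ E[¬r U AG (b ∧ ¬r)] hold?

Sat(¬r) = {n0, n2, n4, n5, n6}
Sat(b ∧ ¬r) = {n2, n5}
AG (b ∧ ¬r): greatest fixpoint, start Z0 = {n2, n5}, keep only states in Sat with every successor in Z. Z1 = {n5}; fixed.
Sat(AG (b ∧ ¬r)) = {n5}
E[¬r U AG (b ∧ ¬r)]: least fixpoint, start Z0 = Sat(AG (b ∧ ¬r)) = {n5}, add states in Sat(¬r) with some successor in Z. Z1 = {n5, n6}; Z2 = {n0, n5, n6}; Z3 = {n0, n2, n5, n6}; fixed.
Sat(E[¬r U AG (b ∧ ¬r)]) = {n0, n2, n5, n6}
n5 ∈ Sat(E[¬r U AG (b ∧ ¬r)]) = {n0, n2, n5, n6}, so the formula holds at n5.

Yes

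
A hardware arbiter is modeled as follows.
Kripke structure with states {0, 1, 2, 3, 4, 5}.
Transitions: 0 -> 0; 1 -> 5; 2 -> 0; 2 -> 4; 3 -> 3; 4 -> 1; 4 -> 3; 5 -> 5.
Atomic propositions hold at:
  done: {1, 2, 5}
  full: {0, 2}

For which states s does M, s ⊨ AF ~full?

Sat(~full) = {1, 3, 4, 5}
AF ~full: least fixpoint, start Z0 = {1, 3, 4, 5}, add states with every successor in Z. Already a fixed point.
Sat(AF ~full) = {1, 3, 4, 5}

{1, 3, 4, 5}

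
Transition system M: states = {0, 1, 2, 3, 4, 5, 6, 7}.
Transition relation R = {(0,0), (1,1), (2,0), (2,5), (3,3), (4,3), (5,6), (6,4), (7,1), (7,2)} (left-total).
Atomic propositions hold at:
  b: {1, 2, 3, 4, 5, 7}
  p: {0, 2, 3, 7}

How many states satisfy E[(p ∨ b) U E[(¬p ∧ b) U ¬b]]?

5

Sat(p ∨ b) = {0, 1, 2, 3, 4, 5, 7}
Sat(¬p) = {1, 4, 5, 6}
Sat(¬p ∧ b) = {1, 4, 5}
Sat(¬b) = {0, 6}
E[(¬p ∧ b) U ¬b]: least fixpoint, start Z0 = Sat(¬b) = {0, 6}, add states in Sat(¬p ∧ b) with some successor in Z. Z1 = {0, 5, 6}; fixed.
Sat(E[(¬p ∧ b) U ¬b]) = {0, 5, 6}
E[(p ∨ b) U E[(¬p ∧ b) U ¬b]]: least fixpoint, start Z0 = Sat(E[(¬p ∧ b) U ¬b]) = {0, 5, 6}, add states in Sat(p ∨ b) with some successor in Z. Z1 = {0, 2, 5, 6}; Z2 = {0, 2, 5, 6, 7}; fixed.
Sat(E[(p ∨ b) U E[(¬p ∧ b) U ¬b]]) = {0, 2, 5, 6, 7}
|Sat(E[(p ∨ b) U E[(¬p ∧ b) U ¬b]])| = |{0, 2, 5, 6, 7}| = 5.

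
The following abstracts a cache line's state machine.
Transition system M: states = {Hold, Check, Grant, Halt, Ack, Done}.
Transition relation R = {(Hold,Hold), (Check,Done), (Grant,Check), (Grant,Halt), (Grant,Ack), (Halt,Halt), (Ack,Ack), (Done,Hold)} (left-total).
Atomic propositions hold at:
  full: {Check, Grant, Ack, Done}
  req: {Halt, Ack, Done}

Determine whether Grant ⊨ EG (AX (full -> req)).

No

Sat(full -> req) = {Hold, Halt, Ack, Done}
Sat(AX (full -> req)) = {s : every successor in {Hold, Halt, Ack, Done}} = {Hold, Check, Halt, Ack, Done}
EG (AX (full -> req)): greatest fixpoint, start Z0 = {Hold, Check, Halt, Ack, Done}, keep only states in Sat with some successor in Z. Already a fixed point.
Sat(EG (AX (full -> req))) = {Hold, Check, Halt, Ack, Done}
Grant ∉ Sat(EG (AX (full -> req))) = {Hold, Check, Halt, Ack, Done}, so the formula does not hold at Grant.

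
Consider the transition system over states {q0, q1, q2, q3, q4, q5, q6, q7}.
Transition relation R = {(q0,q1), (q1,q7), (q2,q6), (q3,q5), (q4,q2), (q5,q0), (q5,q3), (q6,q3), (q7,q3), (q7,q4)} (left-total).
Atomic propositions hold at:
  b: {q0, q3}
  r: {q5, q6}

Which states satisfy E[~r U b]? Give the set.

{q0, q1, q3, q7}

Sat(~r) = {q0, q1, q2, q3, q4, q7}
E[~r U b]: least fixpoint, start Z0 = Sat(b) = {q0, q3}, add states in Sat(~r) with some successor in Z. Z1 = {q0, q3, q7}; Z2 = {q0, q1, q3, q7}; fixed.
Sat(E[~r U b]) = {q0, q1, q3, q7}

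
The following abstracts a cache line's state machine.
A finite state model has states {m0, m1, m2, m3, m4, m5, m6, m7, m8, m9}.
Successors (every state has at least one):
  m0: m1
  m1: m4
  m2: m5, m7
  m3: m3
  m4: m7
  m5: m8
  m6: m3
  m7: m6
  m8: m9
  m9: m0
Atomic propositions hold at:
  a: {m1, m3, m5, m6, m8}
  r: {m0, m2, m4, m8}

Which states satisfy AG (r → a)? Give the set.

{m3, m6, m7}

Sat(r → a) = {m1, m3, m5, m6, m7, m8, m9}
AG (r → a): greatest fixpoint, start Z0 = {m1, m3, m5, m6, m7, m8, m9}, keep only states in Sat with every successor in Z. Z1 = {m3, m5, m6, m7, m8}; Z2 = {m3, m5, m6, m7}; Z3 = {m3, m6, m7}; fixed.
Sat(AG (r → a)) = {m3, m6, m7}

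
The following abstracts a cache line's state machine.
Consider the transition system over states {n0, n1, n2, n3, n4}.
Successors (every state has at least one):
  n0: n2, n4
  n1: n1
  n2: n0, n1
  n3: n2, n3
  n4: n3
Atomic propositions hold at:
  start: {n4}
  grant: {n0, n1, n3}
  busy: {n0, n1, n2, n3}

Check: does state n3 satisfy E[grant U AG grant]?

AG grant: greatest fixpoint, start Z0 = {n0, n1, n3}, keep only states in Sat with every successor in Z. Z1 = {n1}; fixed.
Sat(AG grant) = {n1}
E[grant U AG grant]: least fixpoint, start Z0 = Sat(AG grant) = {n1}, add states in Sat(grant) with some successor in Z. Already a fixed point.
Sat(E[grant U AG grant]) = {n1}
n3 ∉ Sat(E[grant U AG grant]) = {n1}, so the formula does not hold at n3.

No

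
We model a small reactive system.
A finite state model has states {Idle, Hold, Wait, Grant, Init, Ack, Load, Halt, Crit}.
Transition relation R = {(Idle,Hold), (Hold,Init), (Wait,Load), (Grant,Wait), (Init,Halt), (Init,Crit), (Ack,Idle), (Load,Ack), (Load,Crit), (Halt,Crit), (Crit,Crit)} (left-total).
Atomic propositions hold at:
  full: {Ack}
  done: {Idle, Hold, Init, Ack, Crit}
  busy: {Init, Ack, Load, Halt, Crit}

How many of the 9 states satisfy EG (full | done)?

5

Sat(full | done) = {Idle, Hold, Init, Ack, Crit}
EG (full | done): greatest fixpoint, start Z0 = {Idle, Hold, Init, Ack, Crit}, keep only states in Sat with some successor in Z. Already a fixed point.
Sat(EG (full | done)) = {Idle, Hold, Init, Ack, Crit}
|Sat(EG (full | done))| = |{Idle, Hold, Init, Ack, Crit}| = 5.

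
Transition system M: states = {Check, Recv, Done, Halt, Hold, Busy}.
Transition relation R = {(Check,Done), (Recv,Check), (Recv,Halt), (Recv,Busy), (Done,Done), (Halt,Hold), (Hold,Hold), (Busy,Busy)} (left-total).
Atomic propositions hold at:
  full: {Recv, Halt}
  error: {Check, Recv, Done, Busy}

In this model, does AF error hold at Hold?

No

AF error: least fixpoint, start Z0 = {Check, Recv, Done, Busy}, add states with every successor in Z. Already a fixed point.
Sat(AF error) = {Check, Recv, Done, Busy}
Hold ∉ Sat(AF error) = {Check, Recv, Done, Busy}, so the formula does not hold at Hold.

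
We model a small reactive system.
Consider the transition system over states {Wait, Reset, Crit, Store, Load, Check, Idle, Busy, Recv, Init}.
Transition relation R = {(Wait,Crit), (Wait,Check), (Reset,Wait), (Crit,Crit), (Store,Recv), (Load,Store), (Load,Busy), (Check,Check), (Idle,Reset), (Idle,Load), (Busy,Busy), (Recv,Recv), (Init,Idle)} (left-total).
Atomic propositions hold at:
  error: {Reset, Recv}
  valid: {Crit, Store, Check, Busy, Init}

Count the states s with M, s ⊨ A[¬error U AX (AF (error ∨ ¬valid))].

5

Sat(¬error) = {Wait, Crit, Store, Load, Check, Idle, Busy, Init}
Sat(¬valid) = {Wait, Reset, Load, Idle, Recv}
Sat(error ∨ ¬valid) = {Wait, Reset, Load, Idle, Recv}
AF (error ∨ ¬valid): least fixpoint, start Z0 = {Wait, Reset, Load, Idle, Recv}, add states with every successor in Z. Z1 = {Wait, Reset, Store, Load, Idle, Recv, Init}; fixed.
Sat(AF (error ∨ ¬valid)) = {Wait, Reset, Store, Load, Idle, Recv, Init}
Sat(AX (AF (error ∨ ¬valid))) = {s : every successor in {Wait, Reset, Store, Load, Idle, Recv, Init}} = {Reset, Store, Idle, Recv, Init}
A[¬error U AX (AF (error ∨ ¬valid))]: least fixpoint, start Z0 = Sat(AX (AF (error ∨ ¬valid))) = {Reset, Store, Idle, Recv, Init}, add states in Sat(¬error) with every successor in Z. Already a fixed point.
Sat(A[¬error U AX (AF (error ∨ ¬valid))]) = {Reset, Store, Idle, Recv, Init}
|Sat(A[¬error U AX (AF (error ∨ ¬valid))])| = |{Reset, Store, Idle, Recv, Init}| = 5.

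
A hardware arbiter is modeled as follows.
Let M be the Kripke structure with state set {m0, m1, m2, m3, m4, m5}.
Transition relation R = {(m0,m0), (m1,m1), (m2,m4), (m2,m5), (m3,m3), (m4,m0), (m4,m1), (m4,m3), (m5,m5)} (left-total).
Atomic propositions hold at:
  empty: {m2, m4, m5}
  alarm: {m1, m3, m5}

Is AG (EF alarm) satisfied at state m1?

EF alarm: least fixpoint, start Z0 = {m1, m3, m5}, add states with some successor in Z. Z1 = {m1, m2, m3, m4, m5}; fixed.
Sat(EF alarm) = {m1, m2, m3, m4, m5}
AG (EF alarm): greatest fixpoint, start Z0 = {m1, m2, m3, m4, m5}, keep only states in Sat with every successor in Z. Z1 = {m1, m2, m3, m5}; Z2 = {m1, m3, m5}; fixed.
Sat(AG (EF alarm)) = {m1, m3, m5}
m1 ∈ Sat(AG (EF alarm)) = {m1, m3, m5}, so the formula holds at m1.

Yes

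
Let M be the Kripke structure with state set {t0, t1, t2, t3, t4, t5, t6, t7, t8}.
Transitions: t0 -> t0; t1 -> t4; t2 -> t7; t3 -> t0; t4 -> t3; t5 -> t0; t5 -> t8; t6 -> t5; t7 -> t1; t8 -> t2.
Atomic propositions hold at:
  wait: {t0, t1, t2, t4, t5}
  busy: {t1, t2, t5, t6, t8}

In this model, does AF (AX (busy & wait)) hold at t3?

No

Sat(busy & wait) = {t1, t2, t5}
Sat(AX (busy & wait)) = {s : every successor in {t1, t2, t5}} = {t6, t7, t8}
AF (AX (busy & wait)): least fixpoint, start Z0 = {t6, t7, t8}, add states with every successor in Z. Z1 = {t2, t6, t7, t8}; fixed.
Sat(AF (AX (busy & wait))) = {t2, t6, t7, t8}
t3 ∉ Sat(AF (AX (busy & wait))) = {t2, t6, t7, t8}, so the formula does not hold at t3.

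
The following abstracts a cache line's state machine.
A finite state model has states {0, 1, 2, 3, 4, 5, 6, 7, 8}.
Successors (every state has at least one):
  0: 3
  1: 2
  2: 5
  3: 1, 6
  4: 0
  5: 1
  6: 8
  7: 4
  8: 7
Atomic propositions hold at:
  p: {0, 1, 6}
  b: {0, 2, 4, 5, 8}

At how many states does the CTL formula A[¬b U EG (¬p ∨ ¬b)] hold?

4

Sat(¬b) = {1, 3, 6, 7}
Sat(¬p) = {2, 3, 4, 5, 7, 8}
Sat(¬p ∨ ¬b) = {1, 2, 3, 4, 5, 6, 7, 8}
EG (¬p ∨ ¬b): greatest fixpoint, start Z0 = {1, 2, 3, 4, 5, 6, 7, 8}, keep only states in Sat with some successor in Z. Z1 = {1, 2, 3, 5, 6, 7, 8}; Z2 = {1, 2, 3, 5, 6, 8}; Z3 = {1, 2, 3, 5, 6}; Z4 = {1, 2, 3, 5}; fixed.
Sat(EG (¬p ∨ ¬b)) = {1, 2, 3, 5}
A[¬b U EG (¬p ∨ ¬b)]: least fixpoint, start Z0 = Sat(EG (¬p ∨ ¬b)) = {1, 2, 3, 5}, add states in Sat(¬b) with every successor in Z. Already a fixed point.
Sat(A[¬b U EG (¬p ∨ ¬b)]) = {1, 2, 3, 5}
|Sat(A[¬b U EG (¬p ∨ ¬b)])| = |{1, 2, 3, 5}| = 4.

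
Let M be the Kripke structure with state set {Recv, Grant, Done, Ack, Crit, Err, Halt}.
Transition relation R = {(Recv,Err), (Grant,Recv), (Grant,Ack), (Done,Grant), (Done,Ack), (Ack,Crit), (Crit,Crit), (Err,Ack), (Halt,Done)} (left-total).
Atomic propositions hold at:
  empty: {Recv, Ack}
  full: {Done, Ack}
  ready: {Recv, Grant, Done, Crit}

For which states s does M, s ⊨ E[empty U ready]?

{Recv, Grant, Done, Ack, Crit}

E[empty U ready]: least fixpoint, start Z0 = Sat(ready) = {Recv, Grant, Done, Crit}, add states in Sat(empty) with some successor in Z. Z1 = {Recv, Grant, Done, Ack, Crit}; fixed.
Sat(E[empty U ready]) = {Recv, Grant, Done, Ack, Crit}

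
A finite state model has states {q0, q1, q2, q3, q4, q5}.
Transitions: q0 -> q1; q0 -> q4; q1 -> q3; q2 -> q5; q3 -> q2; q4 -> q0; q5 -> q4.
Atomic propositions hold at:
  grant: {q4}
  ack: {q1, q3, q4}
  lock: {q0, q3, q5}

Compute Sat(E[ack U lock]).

{q0, q1, q3, q4, q5}

E[ack U lock]: least fixpoint, start Z0 = Sat(lock) = {q0, q3, q5}, add states in Sat(ack) with some successor in Z. Z1 = {q0, q1, q3, q4, q5}; fixed.
Sat(E[ack U lock]) = {q0, q1, q3, q4, q5}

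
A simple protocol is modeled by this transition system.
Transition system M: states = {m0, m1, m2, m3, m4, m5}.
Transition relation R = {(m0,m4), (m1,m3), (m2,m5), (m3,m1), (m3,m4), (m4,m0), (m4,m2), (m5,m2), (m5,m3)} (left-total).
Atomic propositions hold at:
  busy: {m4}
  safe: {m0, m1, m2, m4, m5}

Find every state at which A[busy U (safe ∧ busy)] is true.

{m4}

Sat(safe ∧ busy) = {m4}
A[busy U (safe ∧ busy)]: least fixpoint, start Z0 = Sat((safe ∧ busy)) = {m4}, add states in Sat(busy) with every successor in Z. Already a fixed point.
Sat(A[busy U (safe ∧ busy)]) = {m4}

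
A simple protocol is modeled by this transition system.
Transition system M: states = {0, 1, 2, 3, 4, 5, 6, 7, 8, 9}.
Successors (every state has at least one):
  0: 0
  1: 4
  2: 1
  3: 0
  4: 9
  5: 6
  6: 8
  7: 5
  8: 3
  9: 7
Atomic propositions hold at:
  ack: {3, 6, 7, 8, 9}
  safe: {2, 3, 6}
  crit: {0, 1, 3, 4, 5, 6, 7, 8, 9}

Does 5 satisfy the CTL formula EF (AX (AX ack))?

Yes

Sat(AX ack) = {s : every successor in {3, 6, 7, 8, 9}} = {4, 5, 6, 8, 9}
Sat(AX (AX ack)) = {s : every successor in {4, 5, 6, 8, 9}} = {1, 4, 5, 6, 7}
EF (AX (AX ack)): least fixpoint, start Z0 = {1, 4, 5, 6, 7}, add states with some successor in Z. Z1 = {1, 2, 4, 5, 6, 7, 9}; fixed.
Sat(EF (AX (AX ack))) = {1, 2, 4, 5, 6, 7, 9}
5 ∈ Sat(EF (AX (AX ack))) = {1, 2, 4, 5, 6, 7, 9}, so the formula holds at 5.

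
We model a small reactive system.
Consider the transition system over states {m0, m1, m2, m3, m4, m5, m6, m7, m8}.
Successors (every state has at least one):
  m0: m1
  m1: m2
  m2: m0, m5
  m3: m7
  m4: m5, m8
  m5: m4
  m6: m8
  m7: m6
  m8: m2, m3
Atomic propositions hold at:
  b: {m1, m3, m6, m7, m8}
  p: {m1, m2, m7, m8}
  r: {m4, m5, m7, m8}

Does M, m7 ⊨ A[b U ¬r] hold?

Sat(¬r) = {m0, m1, m2, m3, m6}
A[b U ¬r]: least fixpoint, start Z0 = Sat(¬r) = {m0, m1, m2, m3, m6}, add states in Sat(b) with every successor in Z. Z1 = {m0, m1, m2, m3, m6, m7, m8}; fixed.
Sat(A[b U ¬r]) = {m0, m1, m2, m3, m6, m7, m8}
m7 ∈ Sat(A[b U ¬r]) = {m0, m1, m2, m3, m6, m7, m8}, so the formula holds at m7.

Yes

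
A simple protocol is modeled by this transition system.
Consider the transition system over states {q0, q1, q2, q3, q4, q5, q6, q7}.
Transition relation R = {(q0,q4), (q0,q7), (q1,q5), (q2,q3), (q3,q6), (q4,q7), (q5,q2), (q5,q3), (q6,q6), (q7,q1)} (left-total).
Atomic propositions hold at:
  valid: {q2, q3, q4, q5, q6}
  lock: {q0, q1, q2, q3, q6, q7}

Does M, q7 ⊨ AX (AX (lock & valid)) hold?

Sat(lock & valid) = {q2, q3, q6}
Sat(AX (lock & valid)) = {s : every successor in {q2, q3, q6}} = {q2, q3, q5, q6}
Sat(AX (AX (lock & valid))) = {s : every successor in {q2, q3, q5, q6}} = {q1, q2, q3, q5, q6}
q7 ∉ Sat(AX (AX (lock & valid))) = {q1, q2, q3, q5, q6}, so the formula does not hold at q7.

No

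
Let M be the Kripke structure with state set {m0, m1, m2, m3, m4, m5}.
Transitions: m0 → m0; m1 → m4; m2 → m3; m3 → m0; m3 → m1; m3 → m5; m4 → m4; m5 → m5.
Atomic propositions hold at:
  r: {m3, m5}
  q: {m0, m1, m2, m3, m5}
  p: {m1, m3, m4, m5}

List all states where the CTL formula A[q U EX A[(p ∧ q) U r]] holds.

{m2, m3, m5}

Sat(p ∧ q) = {m1, m3, m5}
A[(p ∧ q) U r]: least fixpoint, start Z0 = Sat(r) = {m3, m5}, add states in Sat(p ∧ q) with every successor in Z. Already a fixed point.
Sat(A[(p ∧ q) U r]) = {m3, m5}
Sat(EX A[(p ∧ q) U r]) = {s : some successor in {m3, m5}} = {m2, m3, m5}
A[q U EX A[(p ∧ q) U r]]: least fixpoint, start Z0 = Sat(EX A[(p ∧ q) U r]) = {m2, m3, m5}, add states in Sat(q) with every successor in Z. Already a fixed point.
Sat(A[q U EX A[(p ∧ q) U r]]) = {m2, m3, m5}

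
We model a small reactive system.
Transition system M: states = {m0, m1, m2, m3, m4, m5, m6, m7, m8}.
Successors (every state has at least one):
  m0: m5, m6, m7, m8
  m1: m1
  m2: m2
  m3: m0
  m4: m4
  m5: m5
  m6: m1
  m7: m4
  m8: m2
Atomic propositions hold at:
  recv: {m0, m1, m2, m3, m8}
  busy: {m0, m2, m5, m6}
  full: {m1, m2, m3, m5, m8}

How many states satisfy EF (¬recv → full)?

Sat(¬recv) = {m4, m5, m6, m7}
Sat(¬recv → full) = {m0, m1, m2, m3, m5, m8}
EF (¬recv → full): least fixpoint, start Z0 = {m0, m1, m2, m3, m5, m8}, add states with some successor in Z. Z1 = {m0, m1, m2, m3, m5, m6, m8}; fixed.
Sat(EF (¬recv → full)) = {m0, m1, m2, m3, m5, m6, m8}
|Sat(EF (¬recv → full))| = |{m0, m1, m2, m3, m5, m6, m8}| = 7.

7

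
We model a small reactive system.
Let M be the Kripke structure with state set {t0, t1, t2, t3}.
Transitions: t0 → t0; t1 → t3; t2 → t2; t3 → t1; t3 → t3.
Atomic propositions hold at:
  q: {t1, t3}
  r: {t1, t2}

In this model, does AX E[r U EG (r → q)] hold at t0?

Yes

Sat(r → q) = {t0, t1, t3}
EG (r → q): greatest fixpoint, start Z0 = {t0, t1, t3}, keep only states in Sat with some successor in Z. Already a fixed point.
Sat(EG (r → q)) = {t0, t1, t3}
E[r U EG (r → q)]: least fixpoint, start Z0 = Sat(EG (r → q)) = {t0, t1, t3}, add states in Sat(r) with some successor in Z. Already a fixed point.
Sat(E[r U EG (r → q)]) = {t0, t1, t3}
Sat(AX E[r U EG (r → q)]) = {s : every successor in {t0, t1, t3}} = {t0, t1, t3}
t0 ∈ Sat(AX E[r U EG (r → q)]) = {t0, t1, t3}, so the formula holds at t0.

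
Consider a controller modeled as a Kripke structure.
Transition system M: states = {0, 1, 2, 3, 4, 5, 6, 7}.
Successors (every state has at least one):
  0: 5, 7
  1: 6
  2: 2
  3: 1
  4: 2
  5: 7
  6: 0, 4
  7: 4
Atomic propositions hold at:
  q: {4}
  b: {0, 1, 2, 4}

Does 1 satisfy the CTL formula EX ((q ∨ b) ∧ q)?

No

Sat(q ∨ b) = {0, 1, 2, 4}
Sat((q ∨ b) ∧ q) = {4}
Sat(EX ((q ∨ b) ∧ q)) = {s : some successor in {4}} = {6, 7}
1 ∉ Sat(EX ((q ∨ b) ∧ q)) = {6, 7}, so the formula does not hold at 1.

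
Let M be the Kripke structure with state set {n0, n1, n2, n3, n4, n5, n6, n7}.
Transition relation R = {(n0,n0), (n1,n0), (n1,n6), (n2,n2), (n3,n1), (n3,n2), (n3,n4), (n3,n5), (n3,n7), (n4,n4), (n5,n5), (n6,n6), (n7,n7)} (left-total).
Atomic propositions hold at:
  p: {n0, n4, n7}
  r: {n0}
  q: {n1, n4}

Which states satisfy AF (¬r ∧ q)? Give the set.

Sat(¬r) = {n1, n2, n3, n4, n5, n6, n7}
Sat(¬r ∧ q) = {n1, n4}
AF (¬r ∧ q): least fixpoint, start Z0 = {n1, n4}, add states with every successor in Z. Already a fixed point.
Sat(AF (¬r ∧ q)) = {n1, n4}

{n1, n4}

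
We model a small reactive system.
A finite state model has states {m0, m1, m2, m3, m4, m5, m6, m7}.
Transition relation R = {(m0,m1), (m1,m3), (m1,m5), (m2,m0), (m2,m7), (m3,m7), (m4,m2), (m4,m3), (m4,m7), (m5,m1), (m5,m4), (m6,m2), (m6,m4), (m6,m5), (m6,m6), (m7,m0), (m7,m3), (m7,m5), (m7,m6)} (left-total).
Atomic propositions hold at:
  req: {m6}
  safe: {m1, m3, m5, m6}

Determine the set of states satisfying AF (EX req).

{m3, m6, m7}

Sat(EX req) = {s : some successor in {m6}} = {m6, m7}
AF (EX req): least fixpoint, start Z0 = {m6, m7}, add states with every successor in Z. Z1 = {m3, m6, m7}; fixed.
Sat(AF (EX req)) = {m3, m6, m7}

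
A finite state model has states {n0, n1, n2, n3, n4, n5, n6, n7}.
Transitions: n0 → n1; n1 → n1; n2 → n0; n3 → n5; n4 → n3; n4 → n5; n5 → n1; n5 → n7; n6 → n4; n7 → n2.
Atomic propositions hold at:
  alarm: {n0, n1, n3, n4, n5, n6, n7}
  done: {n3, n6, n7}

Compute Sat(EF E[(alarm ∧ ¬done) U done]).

{n3, n4, n5, n6, n7}

Sat(¬done) = {n0, n1, n2, n4, n5}
Sat(alarm ∧ ¬done) = {n0, n1, n4, n5}
E[(alarm ∧ ¬done) U done]: least fixpoint, start Z0 = Sat(done) = {n3, n6, n7}, add states in Sat(alarm ∧ ¬done) with some successor in Z. Z1 = {n3, n4, n5, n6, n7}; fixed.
Sat(E[(alarm ∧ ¬done) U done]) = {n3, n4, n5, n6, n7}
EF E[(alarm ∧ ¬done) U done]: least fixpoint, start Z0 = {n3, n4, n5, n6, n7}, add states with some successor in Z. Already a fixed point.
Sat(EF E[(alarm ∧ ¬done) U done]) = {n3, n4, n5, n6, n7}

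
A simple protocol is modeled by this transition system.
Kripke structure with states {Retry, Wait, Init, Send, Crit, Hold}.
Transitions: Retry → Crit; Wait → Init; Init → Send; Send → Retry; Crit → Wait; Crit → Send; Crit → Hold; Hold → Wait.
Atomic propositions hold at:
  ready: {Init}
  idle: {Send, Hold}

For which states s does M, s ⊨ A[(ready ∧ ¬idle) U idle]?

Sat(¬idle) = {Retry, Wait, Init, Crit}
Sat(ready ∧ ¬idle) = {Init}
A[(ready ∧ ¬idle) U idle]: least fixpoint, start Z0 = Sat(idle) = {Send, Hold}, add states in Sat(ready ∧ ¬idle) with every successor in Z. Z1 = {Init, Send, Hold}; fixed.
Sat(A[(ready ∧ ¬idle) U idle]) = {Init, Send, Hold}

{Init, Send, Hold}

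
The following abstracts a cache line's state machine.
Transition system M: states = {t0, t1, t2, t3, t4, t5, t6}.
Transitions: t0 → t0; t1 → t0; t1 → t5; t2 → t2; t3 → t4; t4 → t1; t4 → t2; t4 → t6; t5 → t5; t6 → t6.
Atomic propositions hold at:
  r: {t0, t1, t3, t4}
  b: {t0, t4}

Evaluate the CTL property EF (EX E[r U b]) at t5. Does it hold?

No

E[r U b]: least fixpoint, start Z0 = Sat(b) = {t0, t4}, add states in Sat(r) with some successor in Z. Z1 = {t0, t1, t3, t4}; fixed.
Sat(E[r U b]) = {t0, t1, t3, t4}
Sat(EX E[r U b]) = {s : some successor in {t0, t1, t3, t4}} = {t0, t1, t3, t4}
EF (EX E[r U b]): least fixpoint, start Z0 = {t0, t1, t3, t4}, add states with some successor in Z. Already a fixed point.
Sat(EF (EX E[r U b])) = {t0, t1, t3, t4}
t5 ∉ Sat(EF (EX E[r U b])) = {t0, t1, t3, t4}, so the formula does not hold at t5.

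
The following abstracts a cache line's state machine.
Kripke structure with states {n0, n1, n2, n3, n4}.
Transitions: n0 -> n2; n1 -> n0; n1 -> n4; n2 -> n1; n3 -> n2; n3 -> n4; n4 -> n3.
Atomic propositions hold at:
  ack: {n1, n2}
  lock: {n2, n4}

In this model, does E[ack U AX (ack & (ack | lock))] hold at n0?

Sat(ack | lock) = {n1, n2, n4}
Sat(ack & (ack | lock)) = {n1, n2}
Sat(AX (ack & (ack | lock))) = {s : every successor in {n1, n2}} = {n0, n2}
E[ack U AX (ack & (ack | lock))]: least fixpoint, start Z0 = Sat(AX (ack & (ack | lock))) = {n0, n2}, add states in Sat(ack) with some successor in Z. Z1 = {n0, n1, n2}; fixed.
Sat(E[ack U AX (ack & (ack | lock))]) = {n0, n1, n2}
n0 ∈ Sat(E[ack U AX (ack & (ack | lock))]) = {n0, n1, n2}, so the formula holds at n0.

Yes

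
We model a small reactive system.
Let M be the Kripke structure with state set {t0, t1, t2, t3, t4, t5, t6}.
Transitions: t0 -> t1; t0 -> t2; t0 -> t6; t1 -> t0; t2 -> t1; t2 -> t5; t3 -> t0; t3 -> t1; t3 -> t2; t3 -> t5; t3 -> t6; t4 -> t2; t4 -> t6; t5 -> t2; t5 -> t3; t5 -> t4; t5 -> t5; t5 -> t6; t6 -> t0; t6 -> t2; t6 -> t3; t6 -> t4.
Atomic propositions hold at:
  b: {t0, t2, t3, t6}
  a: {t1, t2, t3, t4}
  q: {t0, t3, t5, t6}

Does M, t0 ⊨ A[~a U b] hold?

Sat(~a) = {t0, t5, t6}
A[~a U b]: least fixpoint, start Z0 = Sat(b) = {t0, t2, t3, t6}, add states in Sat(~a) with every successor in Z. Already a fixed point.
Sat(A[~a U b]) = {t0, t2, t3, t6}
t0 ∈ Sat(A[~a U b]) = {t0, t2, t3, t6}, so the formula holds at t0.

Yes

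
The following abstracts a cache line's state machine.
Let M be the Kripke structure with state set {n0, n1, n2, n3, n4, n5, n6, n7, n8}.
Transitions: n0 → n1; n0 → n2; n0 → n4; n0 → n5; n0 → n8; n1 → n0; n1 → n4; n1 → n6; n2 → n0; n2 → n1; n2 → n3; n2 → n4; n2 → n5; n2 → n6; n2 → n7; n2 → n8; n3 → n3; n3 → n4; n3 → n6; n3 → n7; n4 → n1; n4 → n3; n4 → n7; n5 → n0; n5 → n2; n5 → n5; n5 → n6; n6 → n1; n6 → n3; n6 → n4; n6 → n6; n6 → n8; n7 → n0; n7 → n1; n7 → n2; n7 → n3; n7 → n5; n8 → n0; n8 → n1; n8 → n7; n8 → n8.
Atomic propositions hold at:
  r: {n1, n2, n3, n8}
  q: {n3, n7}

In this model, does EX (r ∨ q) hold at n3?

Sat(r ∨ q) = {n1, n2, n3, n7, n8}
Sat(EX (r ∨ q)) = {s : some successor in {n1, n2, n3, n7, n8}} = {n0, n2, n3, n4, n5, n6, n7, n8}
n3 ∈ Sat(EX (r ∨ q)) = {n0, n2, n3, n4, n5, n6, n7, n8}, so the formula holds at n3.

Yes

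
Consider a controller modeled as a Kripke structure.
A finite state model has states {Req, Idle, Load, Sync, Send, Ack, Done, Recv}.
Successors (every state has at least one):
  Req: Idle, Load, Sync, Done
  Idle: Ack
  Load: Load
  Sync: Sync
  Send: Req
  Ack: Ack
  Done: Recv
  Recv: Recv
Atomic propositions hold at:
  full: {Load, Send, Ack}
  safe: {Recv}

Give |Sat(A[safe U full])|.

3

A[safe U full]: least fixpoint, start Z0 = Sat(full) = {Load, Send, Ack}, add states in Sat(safe) with every successor in Z. Already a fixed point.
Sat(A[safe U full]) = {Load, Send, Ack}
|Sat(A[safe U full])| = |{Load, Send, Ack}| = 3.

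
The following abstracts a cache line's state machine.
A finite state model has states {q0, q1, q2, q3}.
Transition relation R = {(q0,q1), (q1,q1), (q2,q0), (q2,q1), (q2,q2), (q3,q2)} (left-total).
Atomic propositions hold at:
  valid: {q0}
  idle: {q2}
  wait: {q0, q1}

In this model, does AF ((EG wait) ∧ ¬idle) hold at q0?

Yes

EG wait: greatest fixpoint, start Z0 = {q0, q1}, keep only states in Sat with some successor in Z. Already a fixed point.
Sat(EG wait) = {q0, q1}
Sat(¬idle) = {q0, q1, q3}
Sat((EG wait) ∧ ¬idle) = {q0, q1}
AF ((EG wait) ∧ ¬idle): least fixpoint, start Z0 = {q0, q1}, add states with every successor in Z. Already a fixed point.
Sat(AF ((EG wait) ∧ ¬idle)) = {q0, q1}
q0 ∈ Sat(AF ((EG wait) ∧ ¬idle)) = {q0, q1}, so the formula holds at q0.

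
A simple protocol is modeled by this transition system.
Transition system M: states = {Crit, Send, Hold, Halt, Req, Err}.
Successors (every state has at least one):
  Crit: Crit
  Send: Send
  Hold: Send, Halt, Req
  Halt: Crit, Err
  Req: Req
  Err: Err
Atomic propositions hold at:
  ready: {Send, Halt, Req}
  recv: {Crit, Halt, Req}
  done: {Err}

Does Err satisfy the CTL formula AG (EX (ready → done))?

Yes

Sat(ready → done) = {Crit, Hold, Err}
Sat(EX (ready → done)) = {s : some successor in {Crit, Hold, Err}} = {Crit, Halt, Err}
AG (EX (ready → done)): greatest fixpoint, start Z0 = {Crit, Halt, Err}, keep only states in Sat with every successor in Z. Already a fixed point.
Sat(AG (EX (ready → done))) = {Crit, Halt, Err}
Err ∈ Sat(AG (EX (ready → done))) = {Crit, Halt, Err}, so the formula holds at Err.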